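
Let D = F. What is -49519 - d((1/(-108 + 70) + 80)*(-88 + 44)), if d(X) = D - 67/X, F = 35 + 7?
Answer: -3313550611/66858 ≈ -49561.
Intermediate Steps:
F = 42
D = 42
d(X) = 42 - 67/X
-49519 - d((1/(-108 + 70) + 80)*(-88 + 44)) = -49519 - (42 - 67*1/((-88 + 44)*(1/(-108 + 70) + 80))) = -49519 - (42 - 67*(-1/(44*(1/(-38) + 80)))) = -49519 - (42 - 67*(-1/(44*(-1/38 + 80)))) = -49519 - (42 - 67/((3039/38)*(-44))) = -49519 - (42 - 67/(-66858/19)) = -49519 - (42 - 67*(-19/66858)) = -49519 - (42 + 1273/66858) = -49519 - 1*2809309/66858 = -49519 - 2809309/66858 = -3313550611/66858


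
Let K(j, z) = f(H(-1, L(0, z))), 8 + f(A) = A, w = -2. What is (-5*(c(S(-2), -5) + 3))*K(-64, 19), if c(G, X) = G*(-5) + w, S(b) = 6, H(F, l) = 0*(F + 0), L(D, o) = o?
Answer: -1160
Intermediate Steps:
H(F, l) = 0 (H(F, l) = 0*F = 0)
f(A) = -8 + A
c(G, X) = -2 - 5*G (c(G, X) = G*(-5) - 2 = -5*G - 2 = -2 - 5*G)
K(j, z) = -8 (K(j, z) = -8 + 0 = -8)
(-5*(c(S(-2), -5) + 3))*K(-64, 19) = -5*((-2 - 5*6) + 3)*(-8) = -5*((-2 - 30) + 3)*(-8) = -5*(-32 + 3)*(-8) = -5*(-29)*(-8) = 145*(-8) = -1160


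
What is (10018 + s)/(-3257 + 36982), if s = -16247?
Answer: -6229/33725 ≈ -0.18470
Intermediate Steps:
(10018 + s)/(-3257 + 36982) = (10018 - 16247)/(-3257 + 36982) = -6229/33725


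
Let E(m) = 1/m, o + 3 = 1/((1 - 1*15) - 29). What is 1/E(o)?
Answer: -130/43 ≈ -3.0233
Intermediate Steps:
o = -130/43 (o = -3 + 1/((1 - 1*15) - 29) = -3 + 1/((1 - 15) - 29) = -3 + 1/(-14 - 29) = -3 + 1/(-43) = -3 - 1/43 = -130/43 ≈ -3.0233)
1/E(o) = 1/(1/(-130/43)) = 1/(-43/130) = -130/43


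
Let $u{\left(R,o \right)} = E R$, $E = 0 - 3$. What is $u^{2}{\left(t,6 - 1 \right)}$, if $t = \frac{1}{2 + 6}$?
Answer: $\frac{9}{64} \approx 0.14063$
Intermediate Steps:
$t = \frac{1}{8} \approx 0.125$
$E = -3$
$u{\left(R,o \right)} = - 3 R$
$u^{2}{\left(t,6 - 1 \right)} = \left(\left(-3\right) \frac{1}{8}\right)^{2} = \left(- \frac{3}{8}\right)^{2} = \frac{9}{64}$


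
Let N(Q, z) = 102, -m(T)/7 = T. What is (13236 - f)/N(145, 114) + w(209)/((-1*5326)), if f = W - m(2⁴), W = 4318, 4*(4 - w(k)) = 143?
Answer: 5518117/63912 ≈ 86.339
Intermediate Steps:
w(k) = -127/4 (w(k) = 4 - ¼*143 = 4 - 143/4 = -127/4)
m(T) = -7*T
f = 4430 (f = 4318 - (-7)*2⁴ = 4318 - (-7)*16 = 4318 - 1*(-112) = 4318 + 112 = 4430)
(13236 - f)/N(145, 114) + w(209)/((-1*5326)) = (13236 - 1*4430)/102 - 127/(4*((-1*5326))) = (13236 - 4430)*(1/102) - 127/4/(-5326) = 8806*(1/102) - 127/4*(-1/5326) = 259/3 + 127/21304 = 5518117/63912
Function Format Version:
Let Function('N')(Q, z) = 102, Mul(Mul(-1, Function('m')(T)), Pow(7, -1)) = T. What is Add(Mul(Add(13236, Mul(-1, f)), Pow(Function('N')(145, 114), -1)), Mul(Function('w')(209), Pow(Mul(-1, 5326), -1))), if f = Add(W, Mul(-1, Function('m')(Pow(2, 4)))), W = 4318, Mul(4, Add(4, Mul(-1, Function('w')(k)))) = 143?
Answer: Rational(5518117, 63912) ≈ 86.339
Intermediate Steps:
Function('w')(k) = Rational(-127, 4) (Function('w')(k) = Add(4, Mul(Rational(-1, 4), 143)) = Add(4, Rational(-143, 4)) = Rational(-127, 4))
Function('m')(T) = Mul(-7, T)
f = 4430 (f = Add(4318, Mul(-1, Mul(-7, Pow(2, 4)))) = Add(4318, Mul(-1, Mul(-7, 16))) = Add(4318, Mul(-1, -112)) = Add(4318, 112) = 4430)
Add(Mul(Add(13236, Mul(-1, f)), Pow(Function('N')(145, 114), -1)), Mul(Function('w')(209), Pow(Mul(-1, 5326), -1))) = Add(Mul(Add(13236, Mul(-1, 4430)), Pow(102, -1)), Mul(Rational(-127, 4), Pow(Mul(-1, 5326), -1))) = Add(Mul(Add(13236, -4430), Rational(1, 102)), Mul(Rational(-127, 4), Pow(-5326, -1))) = Add(Mul(8806, Rational(1, 102)), Mul(Rational(-127, 4), Rational(-1, 5326))) = Add(Rational(259, 3), Rational(127, 21304)) = Rational(5518117, 63912)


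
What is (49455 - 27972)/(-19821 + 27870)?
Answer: 7161/2683 ≈ 2.6690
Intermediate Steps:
(49455 - 27972)/(-19821 + 27870) = 21483/8049 = 21483*(1/8049) = 7161/2683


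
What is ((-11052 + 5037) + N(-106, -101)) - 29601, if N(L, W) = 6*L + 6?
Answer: -36246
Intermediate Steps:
N(L, W) = 6 + 6*L
((-11052 + 5037) + N(-106, -101)) - 29601 = ((-11052 + 5037) + (6 + 6*(-106))) - 29601 = (-6015 + (6 - 636)) - 29601 = (-6015 - 630) - 29601 = -6645 - 29601 = -36246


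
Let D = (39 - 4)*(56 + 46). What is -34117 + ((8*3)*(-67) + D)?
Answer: -32155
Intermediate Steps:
D = 3570 (D = 35*102 = 3570)
-34117 + ((8*3)*(-67) + D) = -34117 + ((8*3)*(-67) + 3570) = -34117 + (24*(-67) + 3570) = -34117 + (-1608 + 3570) = -34117 + 1962 = -32155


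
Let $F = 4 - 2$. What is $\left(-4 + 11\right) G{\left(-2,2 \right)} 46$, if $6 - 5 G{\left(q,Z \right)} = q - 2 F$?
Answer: $\frac{3864}{5} \approx 772.8$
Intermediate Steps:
$F = 2$ ($F = 4 - 2 = 2$)
$G{\left(q,Z \right)} = 2 - \frac{q}{5}$ ($G{\left(q,Z \right)} = \frac{6}{5} - \frac{q - 4}{5} = \frac{6}{5} - \frac{-4 + q}{5} = \frac{6}{5} - \left(- \frac{4}{5} + \frac{q}{5}\right) = 2 - \frac{q}{5}$)
$\left(-4 + 11\right) G{\left(-2,2 \right)} 46 = \left(-4 + 11\right) \left(2 - - \frac{2}{5}\right) 46 = 7 \left(2 + \frac{2}{5}\right) 46 = 7 \cdot \frac{12}{5} \cdot 46 = \frac{84}{5} \cdot 46 = \frac{3864}{5}$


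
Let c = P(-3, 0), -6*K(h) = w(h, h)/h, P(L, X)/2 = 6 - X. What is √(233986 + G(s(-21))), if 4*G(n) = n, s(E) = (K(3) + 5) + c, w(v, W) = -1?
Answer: √33694598/12 ≈ 483.73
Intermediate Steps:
P(L, X) = 12 - 2*X (P(L, X) = 2*(6 - X) = 12 - 2*X)
K(h) = 1/(6*h) (K(h) = -(-1)/(6*h) = 1/(6*h))
c = 12 (c = 12 - 2*0 = 12 + 0 = 12)
s(E) = 307/18 (s(E) = ((⅙)/3 + 5) + 12 = ((⅙)*(⅓) + 5) + 12 = (1/18 + 5) + 12 = 91/18 + 12 = 307/18)
G(n) = n/4
√(233986 + G(s(-21))) = √(233986 + (¼)*(307/18)) = √(233986 + 307/72) = √(16847299/72) = √33694598/12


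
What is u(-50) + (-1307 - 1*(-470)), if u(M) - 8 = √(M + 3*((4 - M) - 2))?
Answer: -829 + √106 ≈ -818.70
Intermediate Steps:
u(M) = 8 + √(6 - 2*M) (u(M) = 8 + √(M + 3*((4 - M) - 2)) = 8 + √(M + 3*(2 - M)) = 8 + √(M + (6 - 3*M)) = 8 + √(6 - 2*M))
u(-50) + (-1307 - 1*(-470)) = (8 + √(6 - 2*(-50))) + (-1307 - 1*(-470)) = (8 + √(6 + 100)) + (-1307 + 470) = (8 + √106) - 837 = -829 + √106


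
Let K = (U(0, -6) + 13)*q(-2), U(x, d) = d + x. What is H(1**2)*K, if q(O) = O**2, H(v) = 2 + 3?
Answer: 140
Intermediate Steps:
H(v) = 5
K = 28 (K = ((-6 + 0) + 13)*(-2)**2 = (-6 + 13)*4 = 7*4 = 28)
H(1**2)*K = 5*28 = 140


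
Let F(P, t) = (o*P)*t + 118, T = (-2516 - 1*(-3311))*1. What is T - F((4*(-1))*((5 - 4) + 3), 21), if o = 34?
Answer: 12101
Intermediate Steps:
T = 795 (T = (-2516 + 3311)*1 = 795*1 = 795)
F(P, t) = 118 + 34*P*t (F(P, t) = (34*P)*t + 118 = 34*P*t + 118 = 118 + 34*P*t)
T - F((4*(-1))*((5 - 4) + 3), 21) = 795 - (118 + 34*((4*(-1))*((5 - 4) + 3))*21) = 795 - (118 + 34*(-4*(1 + 3))*21) = 795 - (118 + 34*(-4*4)*21) = 795 - (118 + 34*(-16)*21) = 795 - (118 - 11424) = 795 - 1*(-11306) = 795 + 11306 = 12101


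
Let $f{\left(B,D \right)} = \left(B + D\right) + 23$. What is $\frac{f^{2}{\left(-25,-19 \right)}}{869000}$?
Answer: $\frac{441}{869000} \approx 0.00050748$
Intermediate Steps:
$f{\left(B,D \right)} = 23 + B + D$
$\frac{f^{2}{\left(-25,-19 \right)}}{869000} = \frac{\left(23 - 25 - 19\right)^{2}}{869000} = \left(-21\right)^{2} \cdot \frac{1}{869000} = 441 \cdot \frac{1}{869000} = \frac{441}{869000}$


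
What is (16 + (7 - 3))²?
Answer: 400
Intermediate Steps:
(16 + (7 - 3))² = (16 + 4)² = 20² = 400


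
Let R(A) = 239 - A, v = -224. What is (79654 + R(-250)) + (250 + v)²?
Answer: 80819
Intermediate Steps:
(79654 + R(-250)) + (250 + v)² = (79654 + (239 - 1*(-250))) + (250 - 224)² = (79654 + (239 + 250)) + 26² = (79654 + 489) + 676 = 80143 + 676 = 80819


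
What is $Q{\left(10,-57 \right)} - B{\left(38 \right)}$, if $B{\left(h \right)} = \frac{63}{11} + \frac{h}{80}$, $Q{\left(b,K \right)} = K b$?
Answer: $- \frac{253529}{440} \approx -576.2$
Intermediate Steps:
$B{\left(h \right)} = \frac{63}{11} + \frac{h}{80}$ ($B{\left(h \right)} = 63 \cdot \frac{1}{11} + h \frac{1}{80} = \frac{63}{11} + \frac{h}{80}$)
$Q{\left(10,-57 \right)} - B{\left(38 \right)} = \left(-57\right) 10 - \left(\frac{63}{11} + \frac{1}{80} \cdot 38\right) = -570 - \left(\frac{63}{11} + \frac{19}{40}\right) = -570 - \frac{2729}{440} = - \frac{253529}{440}$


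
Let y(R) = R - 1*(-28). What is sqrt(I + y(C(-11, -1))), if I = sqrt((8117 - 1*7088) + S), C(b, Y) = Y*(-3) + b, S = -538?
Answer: sqrt(20 + sqrt(491)) ≈ 6.4930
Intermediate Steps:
C(b, Y) = b - 3*Y (C(b, Y) = -3*Y + b = b - 3*Y)
y(R) = 28 + R (y(R) = R + 28 = 28 + R)
I = sqrt(491) (I = sqrt((8117 - 1*7088) - 538) = sqrt((8117 - 7088) - 538) = sqrt(1029 - 538) = sqrt(491) ≈ 22.159)
sqrt(I + y(C(-11, -1))) = sqrt(sqrt(491) + (28 + (-11 - 3*(-1)))) = sqrt(sqrt(491) + (28 + (-11 + 3))) = sqrt(sqrt(491) + (28 - 8)) = sqrt(sqrt(491) + 20) = sqrt(20 + sqrt(491))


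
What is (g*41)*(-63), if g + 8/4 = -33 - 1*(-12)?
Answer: 59409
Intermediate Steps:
g = -23 (g = -2 + (-33 - 1*(-12)) = -2 + (-33 + 12) = -2 - 21 = -23)
(g*41)*(-63) = -23*41*(-63) = -943*(-63) = 59409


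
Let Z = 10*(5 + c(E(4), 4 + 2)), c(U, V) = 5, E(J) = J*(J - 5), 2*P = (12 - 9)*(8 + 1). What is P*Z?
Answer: 1350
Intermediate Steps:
P = 27/2 (P = ((12 - 9)*(8 + 1))/2 = (3*9)/2 = (1/2)*27 = 27/2 ≈ 13.500)
E(J) = J*(-5 + J)
Z = 100 (Z = 10*(5 + 5) = 10*10 = 100)
P*Z = (27/2)*100 = 1350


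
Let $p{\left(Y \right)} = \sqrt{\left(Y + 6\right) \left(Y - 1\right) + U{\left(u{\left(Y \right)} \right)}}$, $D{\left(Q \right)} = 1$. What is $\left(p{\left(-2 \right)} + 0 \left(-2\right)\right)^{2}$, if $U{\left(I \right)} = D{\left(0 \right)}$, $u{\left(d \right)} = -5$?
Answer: $-11$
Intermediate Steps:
$U{\left(I \right)} = 1$
$p{\left(Y \right)} = \sqrt{1 + \left(-1 + Y\right) \left(6 + Y\right)}$ ($p{\left(Y \right)} = \sqrt{\left(Y + 6\right) \left(Y - 1\right) + 1} = \sqrt{\left(6 + Y\right) \left(-1 + Y\right) + 1} = \sqrt{\left(-1 + Y\right) \left(6 + Y\right) + 1} = \sqrt{1 + \left(-1 + Y\right) \left(6 + Y\right)}$)
$\left(p{\left(-2 \right)} + 0 \left(-2\right)\right)^{2} = \left(\sqrt{-5 + \left(-2\right)^{2} + 5 \left(-2\right)} + 0 \left(-2\right)\right)^{2} = \left(\sqrt{-5 + 4 - 10} + 0\right)^{2} = \left(\sqrt{-11} + 0\right)^{2} = \left(i \sqrt{11} + 0\right)^{2} = \left(i \sqrt{11}\right)^{2} = -11$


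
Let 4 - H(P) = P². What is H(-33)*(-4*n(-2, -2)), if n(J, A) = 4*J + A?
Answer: -43400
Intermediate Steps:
n(J, A) = A + 4*J
H(P) = 4 - P²
H(-33)*(-4*n(-2, -2)) = (4 - 1*(-33)²)*(-4*(-2 + 4*(-2))) = (4 - 1*1089)*(-4*(-2 - 8)) = (4 - 1089)*(-4*(-10)) = -1085*40 = -43400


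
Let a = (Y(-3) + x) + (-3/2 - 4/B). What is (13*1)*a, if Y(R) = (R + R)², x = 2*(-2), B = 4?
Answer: 767/2 ≈ 383.50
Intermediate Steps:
x = -4
Y(R) = 4*R² (Y(R) = (2*R)² = 4*R²)
a = 59/2 (a = (4*(-3)² - 4) + (-3/2 - 4/4) = (4*9 - 4) + (-3*½ - 4*¼) = (36 - 4) + (-3/2 - 1) = 32 - 5/2 = 59/2 ≈ 29.500)
(13*1)*a = (13*1)*(59/2) = 13*(59/2) = 767/2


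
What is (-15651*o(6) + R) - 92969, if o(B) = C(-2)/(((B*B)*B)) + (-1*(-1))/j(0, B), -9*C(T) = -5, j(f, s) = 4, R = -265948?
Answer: -78379921/216 ≈ -3.6287e+5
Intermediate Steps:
C(T) = 5/9 (C(T) = -1/9*(-5) = 5/9)
o(B) = 1/4 + 5/(9*B**3) (o(B) = 5/(9*(((B*B)*B))) - 1*(-1)/4 = 5/(9*((B**2*B))) + 1*(1/4) = 5/(9*(B**3)) + 1/4 = 5/(9*B**3) + 1/4 = 1/4 + 5/(9*B**3))
(-15651*o(6) + R) - 92969 = (-15651*(1/4 + (5/9)/6**3) - 265948) - 92969 = (-15651*(1/4 + (5/9)*(1/216)) - 265948) - 92969 = (-15651*(1/4 + 5/1944) - 265948) - 92969 = (-15651*491/1944 - 265948) - 92969 = (-853849/216 - 265948) - 92969 = -58298617/216 - 92969 = -78379921/216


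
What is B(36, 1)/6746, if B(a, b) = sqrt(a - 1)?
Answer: sqrt(35)/6746 ≈ 0.00087698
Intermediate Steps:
B(a, b) = sqrt(-1 + a)
B(36, 1)/6746 = sqrt(-1 + 36)/6746 = sqrt(35)*(1/6746) = sqrt(35)/6746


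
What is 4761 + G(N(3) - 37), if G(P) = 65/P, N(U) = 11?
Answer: 9517/2 ≈ 4758.5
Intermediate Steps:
4761 + G(N(3) - 37) = 4761 + 65/(11 - 37) = 4761 + 65/(-26) = 4761 + 65*(-1/26) = 4761 - 5/2 = 9517/2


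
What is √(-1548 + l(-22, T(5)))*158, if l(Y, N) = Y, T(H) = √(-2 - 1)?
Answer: 158*I*√1570 ≈ 6260.5*I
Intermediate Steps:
T(H) = I*√3 (T(H) = √(-3) = I*√3)
√(-1548 + l(-22, T(5)))*158 = √(-1548 - 22)*158 = √(-1570)*158 = (I*√1570)*158 = 158*I*√1570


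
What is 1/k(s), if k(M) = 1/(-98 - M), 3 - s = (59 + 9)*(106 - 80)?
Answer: 1667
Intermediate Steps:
s = -1765 (s = 3 - (59 + 9)*(106 - 80) = 3 - 68*26 = 3 - 1*1768 = 3 - 1768 = -1765)
1/k(s) = 1/(-1/(98 - 1765)) = 1/(-1/(-1667)) = 1/(-1*(-1/1667)) = 1/(1/1667) = 1667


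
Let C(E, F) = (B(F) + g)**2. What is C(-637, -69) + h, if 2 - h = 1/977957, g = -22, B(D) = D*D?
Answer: 21963078594710/977957 ≈ 2.2458e+7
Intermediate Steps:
B(D) = D**2
C(E, F) = (-22 + F**2)**2 (C(E, F) = (F**2 - 22)**2 = (-22 + F**2)**2)
h = 1955913/977957 (h = 2 - 1/977957 = 1955913/977957 ≈ 2.0000)
C(-637, -69) + h = (-22 + (-69)**2)**2 + 1955913/977957 = (-22 + 4761)**2 + 1955913/977957 = 4739**2 + 1955913/977957 = 22458121 + 1955913/977957 = 21963078594710/977957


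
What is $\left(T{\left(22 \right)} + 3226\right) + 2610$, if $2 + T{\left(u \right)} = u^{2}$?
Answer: $6318$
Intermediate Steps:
$T{\left(u \right)} = -2 + u^{2}$
$\left(T{\left(22 \right)} + 3226\right) + 2610 = \left(\left(-2 + 22^{2}\right) + 3226\right) + 2610 = \left(\left(-2 + 484\right) + 3226\right) + 2610 = \left(482 + 3226\right) + 2610 = 3708 + 2610 = 6318$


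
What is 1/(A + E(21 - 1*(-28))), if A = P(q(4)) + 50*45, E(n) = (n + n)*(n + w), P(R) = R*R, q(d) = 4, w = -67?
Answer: 1/502 ≈ 0.0019920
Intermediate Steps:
P(R) = R**2
E(n) = 2*n*(-67 + n) (E(n) = (n + n)*(n - 67) = (2*n)*(-67 + n) = 2*n*(-67 + n))
A = 2266 (A = 4**2 + 50*45 = 16 + 2250 = 2266)
1/(A + E(21 - 1*(-28))) = 1/(2266 + 2*(21 - 1*(-28))*(-67 + (21 - 1*(-28)))) = 1/(2266 + 2*(21 + 28)*(-67 + (21 + 28))) = 1/(2266 + 2*49*(-67 + 49)) = 1/(2266 + 2*49*(-18)) = 1/(2266 - 1764) = 1/502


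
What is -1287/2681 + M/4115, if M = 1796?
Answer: -480929/11032315 ≈ -0.043593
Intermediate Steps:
-1287/2681 + M/4115 = -1287/2681 + 1796/4115 = -480929/11032315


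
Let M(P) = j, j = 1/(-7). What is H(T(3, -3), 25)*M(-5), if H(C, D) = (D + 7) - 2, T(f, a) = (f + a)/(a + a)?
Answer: -30/7 ≈ -4.2857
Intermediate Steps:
T(f, a) = (a + f)/(2*a) (T(f, a) = (a + f)/((2*a)) = (a + f)*(1/(2*a)) = (a + f)/(2*a))
j = -1/7 ≈ -0.14286
H(C, D) = 5 + D (H(C, D) = (7 + D) - 2 = 5 + D)
M(P) = -1/7
H(T(3, -3), 25)*M(-5) = (5 + 25)*(-1/7) = 30*(-1/7) = -30/7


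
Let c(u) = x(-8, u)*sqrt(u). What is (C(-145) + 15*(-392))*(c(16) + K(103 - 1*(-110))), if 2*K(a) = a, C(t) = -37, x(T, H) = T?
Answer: -881633/2 ≈ -4.4082e+5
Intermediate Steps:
K(a) = a/2
c(u) = -8*sqrt(u)
(C(-145) + 15*(-392))*(c(16) + K(103 - 1*(-110))) = (-37 + 15*(-392))*(-8*sqrt(16) + (103 - 1*(-110))/2) = (-37 - 5880)*(-8*4 + (103 + 110)/2) = -5917*(-32 + (1/2)*213) = -5917*(-32 + 213/2) = -5917*149/2 = -881633/2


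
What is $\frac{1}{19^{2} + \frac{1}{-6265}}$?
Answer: $\frac{6265}{2261664} \approx 0.0027701$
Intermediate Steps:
$\frac{1}{19^{2} + \frac{1}{-6265}} = \frac{1}{361 - \frac{1}{6265}} = \frac{1}{\frac{2261664}{6265}} = \frac{6265}{2261664}$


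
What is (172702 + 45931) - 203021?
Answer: 15612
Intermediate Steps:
(172702 + 45931) - 203021 = 218633 - 203021 = 15612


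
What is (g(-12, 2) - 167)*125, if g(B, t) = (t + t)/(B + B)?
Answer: -125375/6 ≈ -20896.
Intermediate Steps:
g(B, t) = t/B (g(B, t) = (2*t)/((2*B)) = (2*t)*(1/(2*B)) = t/B)
(g(-12, 2) - 167)*125 = (2/(-12) - 167)*125 = (2*(-1/12) - 167)*125 = (-⅙ - 167)*125 = -1003/6*125 = -125375/6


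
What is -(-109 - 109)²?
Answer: -47524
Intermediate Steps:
-(-109 - 109)² = -1*(-218)² = -1*47524 = -47524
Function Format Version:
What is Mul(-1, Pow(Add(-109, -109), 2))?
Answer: -47524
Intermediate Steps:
Mul(-1, Pow(Add(-109, -109), 2)) = Mul(-1, Pow(-218, 2)) = Mul(-1, 47524) = -47524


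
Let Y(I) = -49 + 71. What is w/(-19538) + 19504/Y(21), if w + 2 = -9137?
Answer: 190635105/214918 ≈ 887.01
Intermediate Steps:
w = -9139 (w = -2 - 9137 = -9139)
Y(I) = 22
w/(-19538) + 19504/Y(21) = -9139/(-19538) + 19504/22 = -9139*(-1/19538) + 19504*(1/22) = 9139/19538 + 9752/11 = 190635105/214918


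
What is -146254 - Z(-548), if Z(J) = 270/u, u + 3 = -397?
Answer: -5850133/40 ≈ -1.4625e+5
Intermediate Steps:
u = -400 (u = -3 - 397 = -400)
Z(J) = -27/40 (Z(J) = 270/(-400) = 270*(-1/400) = -27/40)
-146254 - Z(-548) = -146254 - 1*(-27/40) = -146254 + 27/40 = -5850133/40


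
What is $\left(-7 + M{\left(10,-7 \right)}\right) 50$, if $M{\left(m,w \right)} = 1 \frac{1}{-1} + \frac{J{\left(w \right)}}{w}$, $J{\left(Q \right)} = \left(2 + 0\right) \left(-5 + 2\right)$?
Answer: $- \frac{2500}{7} \approx -357.14$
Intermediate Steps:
$J{\left(Q \right)} = -6$ ($J{\left(Q \right)} = 2 \left(-3\right) = -6$)
$M{\left(m,w \right)} = -1 - \frac{6}{w}$ ($M{\left(m,w \right)} = 1 \frac{1}{-1} - \frac{6}{w} = 1 \left(-1\right) - \frac{6}{w} = -1 - \frac{6}{w}$)
$\left(-7 + M{\left(10,-7 \right)}\right) 50 = \left(-7 + \frac{-6 - -7}{-7}\right) 50 = \left(-7 - \frac{-6 + 7}{7}\right) 50 = \left(-7 - \frac{1}{7}\right) 50 = \left(- \frac{50}{7}\right) 50 = - \frac{2500}{7}$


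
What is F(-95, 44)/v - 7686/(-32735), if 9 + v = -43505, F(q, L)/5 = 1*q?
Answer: 349997729/1424430790 ≈ 0.24571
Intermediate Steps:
F(q, L) = 5*q (F(q, L) = 5*(1*q) = 5*q)
v = -43514 (v = -9 - 43505 = -43514)
F(-95, 44)/v - 7686/(-32735) = (5*(-95))/(-43514) - 7686/(-32735) = -475*(-1/43514) - 7686*(-1/32735) = 475/43514 + 7686/32735 = 349997729/1424430790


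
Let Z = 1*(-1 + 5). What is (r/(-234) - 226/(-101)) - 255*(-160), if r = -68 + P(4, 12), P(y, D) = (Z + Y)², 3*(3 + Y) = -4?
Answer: 667610959/16362 ≈ 40803.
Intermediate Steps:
Y = -13/3 (Y = -3 + (⅓)*(-4) = -3 - 4/3 = -13/3 ≈ -4.3333)
Z = 4 (Z = 1*4 = 4)
P(y, D) = ⅑ (P(y, D) = (4 - 13/3)² = (-⅓)² = ⅑)
r = -611/9 (r = -68 + ⅑ = -611/9 ≈ -67.889)
(r/(-234) - 226/(-101)) - 255*(-160) = (-611/9/(-234) - 226/(-101)) - 255*(-160) = (-611/9*(-1/234) - 226*(-1/101)) + 40800 = (47/162 + 226/101) + 40800 = 41359/16362 + 40800 = 667610959/16362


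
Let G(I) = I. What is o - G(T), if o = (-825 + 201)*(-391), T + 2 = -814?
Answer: 244800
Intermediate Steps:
T = -816 (T = -2 - 814 = -816)
o = 243984 (o = -624*(-391) = 243984)
o - G(T) = 243984 - 1*(-816) = 243984 + 816 = 244800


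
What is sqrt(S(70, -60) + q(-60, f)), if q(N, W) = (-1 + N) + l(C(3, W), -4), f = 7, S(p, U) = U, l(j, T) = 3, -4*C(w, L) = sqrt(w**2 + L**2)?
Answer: I*sqrt(118) ≈ 10.863*I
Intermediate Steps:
C(w, L) = -sqrt(L**2 + w**2)/4 (C(w, L) = -sqrt(w**2 + L**2)/4 = -sqrt(L**2 + w**2)/4)
q(N, W) = 2 + N (q(N, W) = (-1 + N) + 3 = 2 + N)
sqrt(S(70, -60) + q(-60, f)) = sqrt(-60 + (2 - 60)) = sqrt(-60 - 58) = sqrt(-118) = I*sqrt(118)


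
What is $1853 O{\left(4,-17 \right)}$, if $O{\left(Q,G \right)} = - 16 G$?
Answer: $504016$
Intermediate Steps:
$1853 O{\left(4,-17 \right)} = 1853 \left(\left(-16\right) \left(-17\right)\right) = 1853 \cdot 272 = 504016$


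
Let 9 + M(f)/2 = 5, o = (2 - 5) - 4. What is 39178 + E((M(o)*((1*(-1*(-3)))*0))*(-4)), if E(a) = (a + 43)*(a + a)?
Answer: 39178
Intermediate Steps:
o = -7 (o = -3 - 4 = -7)
M(f) = -8 (M(f) = -18 + 2*5 = -18 + 10 = -8)
E(a) = 2*a*(43 + a) (E(a) = (43 + a)*(2*a) = 2*a*(43 + a))
39178 + E((M(o)*((1*(-1*(-3)))*0))*(-4)) = 39178 + 2*(-8*1*(-1*(-3))*0*(-4))*(43 - 8*1*(-1*(-3))*0*(-4)) = 39178 + 2*(-8*1*3*0*(-4))*(43 - 8*1*3*0*(-4)) = 39178 + 2*(-24*0*(-4))*(43 - 24*0*(-4)) = 39178 + 2*(-8*0*(-4))*(43 - 8*0*(-4)) = 39178 + 2*(0*(-4))*(43 + 0*(-4)) = 39178 + 2*0*(43 + 0) = 39178 + 2*0*43 = 39178 + 0 = 39178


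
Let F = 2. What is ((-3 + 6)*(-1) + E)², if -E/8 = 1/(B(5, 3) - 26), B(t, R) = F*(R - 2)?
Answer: 64/9 ≈ 7.1111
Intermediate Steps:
B(t, R) = -4 + 2*R (B(t, R) = 2*(R - 2) = 2*(-2 + R) = -4 + 2*R)
E = ⅓ (E = -8/((-4 + 2*3) - 26) = -8/((-4 + 6) - 26) = -8/(2 - 26) = -8/(-24) = -8*(-1/24) = ⅓ ≈ 0.33333)
((-3 + 6)*(-1) + E)² = ((-3 + 6)*(-1) + ⅓)² = (3*(-1) + ⅓)² = (-3 + ⅓)² = (-8/3)² = 64/9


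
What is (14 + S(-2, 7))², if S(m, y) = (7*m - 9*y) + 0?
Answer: 3969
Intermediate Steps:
S(m, y) = -9*y + 7*m (S(m, y) = (-9*y + 7*m) + 0 = -9*y + 7*m)
(14 + S(-2, 7))² = (14 + (-9*7 + 7*(-2)))² = (14 + (-63 - 14))² = (14 - 77)² = (-63)² = 3969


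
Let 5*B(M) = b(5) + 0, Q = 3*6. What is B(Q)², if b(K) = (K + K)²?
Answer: 400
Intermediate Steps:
b(K) = 4*K² (b(K) = (2*K)² = 4*K²)
Q = 18
B(M) = 20 (B(M) = (4*5² + 0)/5 = (4*25 + 0)/5 = (100 + 0)/5 = (⅕)*100 = 20)
B(Q)² = 20² = 400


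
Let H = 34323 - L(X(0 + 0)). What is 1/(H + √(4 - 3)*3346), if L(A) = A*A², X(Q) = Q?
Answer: 1/37669 ≈ 2.6547e-5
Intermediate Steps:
L(A) = A³
H = 34323 (H = 34323 - (0 + 0)³ = 34323 - 1*0³ = 34323 - 1*0 = 34323 + 0 = 34323)
1/(H + √(4 - 3)*3346) = 1/(34323 + √(4 - 3)*3346) = 1/(34323 + √1*3346) = 1/(34323 + 1*3346) = 1/(34323 + 3346) = 1/37669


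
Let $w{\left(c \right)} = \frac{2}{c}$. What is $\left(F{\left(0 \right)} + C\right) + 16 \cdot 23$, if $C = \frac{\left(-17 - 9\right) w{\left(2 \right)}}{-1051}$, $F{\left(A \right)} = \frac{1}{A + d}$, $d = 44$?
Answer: $\frac{17019987}{46244} \approx 368.05$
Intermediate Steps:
$F{\left(A \right)} = \frac{1}{44 + A}$ ($F{\left(A \right)} = \frac{1}{A + 44} = \frac{1}{44 + A}$)
$C = \frac{26}{1051}$ ($C = \frac{\left(-17 - 9\right) \frac{2}{2}}{-1051} = - 26 \cdot 2 \cdot \frac{1}{2} \left(- \frac{1}{1051}\right) = \left(-26\right) 1 \left(- \frac{1}{1051}\right) = \left(-26\right) \left(- \frac{1}{1051}\right) = \frac{26}{1051} \approx 0.024738$)
$\left(F{\left(0 \right)} + C\right) + 16 \cdot 23 = \left(\frac{1}{44 + 0} + \frac{26}{1051}\right) + 16 \cdot 23 = \left(\frac{1}{44} + \frac{26}{1051}\right) + 368 = \frac{2195}{46244} + 368 = \frac{17019987}{46244}$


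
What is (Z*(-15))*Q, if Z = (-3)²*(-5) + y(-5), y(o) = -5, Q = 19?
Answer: 14250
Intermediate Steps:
Z = -50 (Z = (-3)²*(-5) - 5 = 9*(-5) - 5 = -45 - 5 = -50)
(Z*(-15))*Q = -50*(-15)*19 = 750*19 = 14250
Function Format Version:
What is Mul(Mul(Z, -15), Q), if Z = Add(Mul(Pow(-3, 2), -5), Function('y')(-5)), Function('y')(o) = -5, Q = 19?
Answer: 14250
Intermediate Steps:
Z = -50 (Z = Add(Mul(Pow(-3, 2), -5), -5) = Add(Mul(9, -5), -5) = Add(-45, -5) = -50)
Mul(Mul(Z, -15), Q) = Mul(Mul(-50, -15), 19) = Mul(750, 19) = 14250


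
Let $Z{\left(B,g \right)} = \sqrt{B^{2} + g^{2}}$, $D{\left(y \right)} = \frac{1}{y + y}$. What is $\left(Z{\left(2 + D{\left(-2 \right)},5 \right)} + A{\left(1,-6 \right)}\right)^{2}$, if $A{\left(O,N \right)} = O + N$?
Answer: $\frac{\left(-20 + \sqrt{449}\right)^{2}}{16} \approx 0.08845$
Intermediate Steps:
$A{\left(O,N \right)} = N + O$
$D{\left(y \right)} = \frac{1}{2 y}$
$\left(Z{\left(2 + D{\left(-2 \right)},5 \right)} + A{\left(1,-6 \right)}\right)^{2} = \left(\sqrt{\left(2 + \frac{1}{2 \left(-2\right)}\right)^{2} + 5^{2}} + \left(-6 + 1\right)\right)^{2} = \left(\sqrt{\left(2 + \frac{1}{2} \left(- \frac{1}{2}\right)\right)^{2} + 25} - 5\right)^{2} = \left(\sqrt{\left(2 - \frac{1}{4}\right)^{2} + 25} - 5\right)^{2} = \left(\sqrt{\left(\frac{7}{4}\right)^{2} + 25} - 5\right)^{2} = \left(\sqrt{\frac{49}{16} + 25} - 5\right)^{2} = \left(\sqrt{\frac{449}{16}} - 5\right)^{2} = \left(\frac{\sqrt{449}}{4} - 5\right)^{2} = \left(-5 + \frac{\sqrt{449}}{4}\right)^{2}$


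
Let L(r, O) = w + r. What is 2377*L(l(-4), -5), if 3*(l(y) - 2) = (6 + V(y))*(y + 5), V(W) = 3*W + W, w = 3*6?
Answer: 118850/3 ≈ 39617.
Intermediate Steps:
w = 18
V(W) = 4*W
l(y) = 2 + (5 + y)*(6 + 4*y)/3 (l(y) = 2 + ((6 + 4*y)*(y + 5))/3 = 2 + ((6 + 4*y)*(5 + y))/3 = 2 + ((5 + y)*(6 + 4*y))/3 = 2 + (5 + y)*(6 + 4*y)/3)
L(r, O) = 18 + r
2377*L(l(-4), -5) = 2377*(18 + (12 + (4/3)*(-4)**2 + (26/3)*(-4))) = 2377*(18 + (12 + (4/3)*16 - 104/3)) = 2377*(18 + (12 + 64/3 - 104/3)) = 2377*(18 - 4/3) = 2377*(50/3) = 118850/3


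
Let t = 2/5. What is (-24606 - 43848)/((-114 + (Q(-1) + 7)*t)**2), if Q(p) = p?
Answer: -95075/17298 ≈ -5.4963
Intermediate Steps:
t = 2/5 (t = 2*(1/5) = 2/5 ≈ 0.40000)
(-24606 - 43848)/((-114 + (Q(-1) + 7)*t)**2) = (-24606 - 43848)/((-114 + (-1 + 7)*(2/5))**2) = -68454/(-114 + 6*(2/5))**2 = -68454/(-114 + 12/5)**2 = -68454/((-558/5)**2) = -68454/311364/25 = -68454*25/311364 = -95075/17298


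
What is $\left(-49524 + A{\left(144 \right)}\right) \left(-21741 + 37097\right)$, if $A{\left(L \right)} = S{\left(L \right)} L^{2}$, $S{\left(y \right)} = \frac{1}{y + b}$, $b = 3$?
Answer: $- \frac{37157895984}{49} \approx -7.5832 \cdot 10^{8}$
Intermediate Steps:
$S{\left(y \right)} = \frac{1}{3 + y}$ ($S{\left(y \right)} = \frac{1}{y + 3} = \frac{1}{3 + y}$)
$A{\left(L \right)} = \frac{L^{2}}{3 + L}$
$\left(-49524 + A{\left(144 \right)}\right) \left(-21741 + 37097\right) = \left(-49524 + \frac{144^{2}}{3 + 144}\right) \left(-21741 + 37097\right) = \left(-49524 + \frac{20736}{147}\right) 15356 = \left(-49524 + 20736 \cdot \frac{1}{147}\right) 15356 = \left(-49524 + \frac{6912}{49}\right) 15356 = \left(- \frac{2419764}{49}\right) 15356 = - \frac{37157895984}{49}$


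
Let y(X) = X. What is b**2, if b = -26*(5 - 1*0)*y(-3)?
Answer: 152100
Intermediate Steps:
b = 390 (b = -26*(5 - 1*0)*(-3) = -26*(5 + 0)*(-3) = -130*(-3) = -26*(-15) = 390)
b**2 = 390**2 = 152100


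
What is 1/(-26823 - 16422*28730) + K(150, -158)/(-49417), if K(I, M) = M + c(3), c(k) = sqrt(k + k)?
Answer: 196303708883/61397106480450 - sqrt(6)/49417 ≈ 0.0031477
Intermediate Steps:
c(k) = sqrt(2)*sqrt(k) (c(k) = sqrt(2*k) = sqrt(2)*sqrt(k))
K(I, M) = M + sqrt(6) (K(I, M) = M + sqrt(2)*sqrt(3) = M + sqrt(6))
1/(-26823 - 16422*28730) + K(150, -158)/(-49417) = 1/(-26823 - 16422*28730) + (-158 + sqrt(6))/(-49417) = (1/28730)/(-43245) + (-158 + sqrt(6))*(-1/49417) = -1/43245*1/28730 + (158/49417 - sqrt(6)/49417) = -1/1242428850 + (158/49417 - sqrt(6)/49417) = 196303708883/61397106480450 - sqrt(6)/49417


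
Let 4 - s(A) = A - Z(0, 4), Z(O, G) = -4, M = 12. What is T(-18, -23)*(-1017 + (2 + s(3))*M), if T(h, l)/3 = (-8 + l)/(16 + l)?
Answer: -13671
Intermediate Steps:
T(h, l) = 3*(-8 + l)/(16 + l) (T(h, l) = 3*((-8 + l)/(16 + l)) = 3*(-8 + l)/(16 + l))
s(A) = -A (s(A) = 4 - (A - 1*(-4)) = 4 - (A + 4) = 4 - (4 + A) = 4 + (-4 - A) = -A)
T(-18, -23)*(-1017 + (2 + s(3))*M) = (3*(-8 - 23)/(16 - 23))*(-1017 + (2 - 1*3)*12) = (3*(-31)/(-7))*(-1017 + (2 - 3)*12) = (3*(-1/7)*(-31))*(-1017 - 1*12) = 93*(-1017 - 12)/7 = (93/7)*(-1029) = -13671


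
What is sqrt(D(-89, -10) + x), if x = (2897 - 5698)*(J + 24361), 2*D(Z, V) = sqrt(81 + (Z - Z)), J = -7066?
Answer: I*sqrt(193773162)/2 ≈ 6960.1*I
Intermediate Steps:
D(Z, V) = 9/2 (D(Z, V) = sqrt(81 + (Z - Z))/2 = sqrt(81 + 0)/2 = sqrt(81)/2 = (1/2)*9 = 9/2)
x = -48443295 (x = (2897 - 5698)*(-7066 + 24361) = -2801*17295 = -48443295)
sqrt(D(-89, -10) + x) = sqrt(9/2 - 48443295) = sqrt(-96886581/2) = I*sqrt(193773162)/2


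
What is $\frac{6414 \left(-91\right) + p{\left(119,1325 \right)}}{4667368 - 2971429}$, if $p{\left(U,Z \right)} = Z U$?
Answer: $- \frac{60857}{242277} \approx -0.25119$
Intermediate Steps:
$p{\left(U,Z \right)} = U Z$
$\frac{6414 \left(-91\right) + p{\left(119,1325 \right)}}{4667368 - 2971429} = \frac{6414 \left(-91\right) + 119 \cdot 1325}{4667368 - 2971429} = \frac{-583674 + 157675}{1695939} = \left(-425999\right) \frac{1}{1695939} = - \frac{60857}{242277}$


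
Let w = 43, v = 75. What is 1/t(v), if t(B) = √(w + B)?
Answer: √118/118 ≈ 0.092057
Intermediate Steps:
t(B) = √(43 + B)
1/t(v) = 1/(√(43 + 75)) = 1/(√118) = √118/118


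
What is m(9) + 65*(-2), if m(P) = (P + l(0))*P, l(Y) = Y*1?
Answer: -49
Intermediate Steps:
l(Y) = Y
m(P) = P² (m(P) = (P + 0)*P = P*P = P²)
m(9) + 65*(-2) = 9² + 65*(-2) = 81 - 130 = -49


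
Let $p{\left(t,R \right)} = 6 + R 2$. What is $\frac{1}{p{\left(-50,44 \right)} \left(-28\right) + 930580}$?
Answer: $\frac{1}{927948} \approx 1.0776 \cdot 10^{-6}$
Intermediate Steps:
$p{\left(t,R \right)} = 6 + 2 R$
$\frac{1}{p{\left(-50,44 \right)} \left(-28\right) + 930580} = \frac{1}{\left(6 + 2 \cdot 44\right) \left(-28\right) + 930580} = \frac{1}{\left(6 + 88\right) \left(-28\right) + 930580} = \frac{1}{94 \left(-28\right) + 930580} = \frac{1}{-2632 + 930580} = \frac{1}{927948}$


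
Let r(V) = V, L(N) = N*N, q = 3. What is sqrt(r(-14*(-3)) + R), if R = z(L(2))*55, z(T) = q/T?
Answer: 3*sqrt(37)/2 ≈ 9.1241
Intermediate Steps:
L(N) = N**2
z(T) = 3/T
R = 165/4 (R = (3/(2**2))*55 = (3/4)*55 = 165/4 ≈ 41.250)
sqrt(r(-14*(-3)) + R) = sqrt(-14*(-3) + 165/4) = sqrt(42 + 165/4) = sqrt(333/4) = 3*sqrt(37)/2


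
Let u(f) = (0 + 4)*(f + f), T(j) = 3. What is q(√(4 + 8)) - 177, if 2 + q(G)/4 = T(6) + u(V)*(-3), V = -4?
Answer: 211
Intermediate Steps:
u(f) = 8*f (u(f) = 4*(2*f) = 8*f)
q(G) = 388 (q(G) = -8 + 4*(3 + (8*(-4))*(-3)) = -8 + 4*(3 - 32*(-3)) = -8 + 4*(3 + 96) = -8 + 4*99 = -8 + 396 = 388)
q(√(4 + 8)) - 177 = 388 - 177 = 211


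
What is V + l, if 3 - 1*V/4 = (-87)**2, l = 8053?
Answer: -22211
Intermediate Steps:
V = -30264 (V = 12 - 4*(-87)**2 = 12 - 4*7569 = 12 - 30276 = -30264)
V + l = -30264 + 8053 = -22211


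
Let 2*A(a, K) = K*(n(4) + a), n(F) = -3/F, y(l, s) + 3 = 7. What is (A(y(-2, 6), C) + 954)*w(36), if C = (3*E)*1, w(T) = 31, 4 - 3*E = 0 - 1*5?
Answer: 240219/8 ≈ 30027.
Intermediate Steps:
y(l, s) = 4 (y(l, s) = -3 + 7 = 4)
E = 3 (E = 4/3 - (0 - 1*5)/3 = 4/3 - (0 - 5)/3 = 4/3 - 1/3*(-5) = 4/3 + 5/3 = 3)
C = 9 (C = (3*3)*1 = 9*1 = 9)
A(a, K) = K*(-3/4 + a)/2 (A(a, K) = (K*(-3/4 + a))/2 = K*(-3/4 + a)/2)
(A(y(-2, 6), C) + 954)*w(36) = ((1/8)*9*(-3 + 4*4) + 954)*31 = ((1/8)*9*(-3 + 16) + 954)*31 = ((1/8)*9*13 + 954)*31 = (117/8 + 954)*31 = (7749/8)*31 = 240219/8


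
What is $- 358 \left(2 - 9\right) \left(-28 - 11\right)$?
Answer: $-97734$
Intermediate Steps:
$- 358 \left(2 - 9\right) \left(-28 - 11\right) = - 358 \left(\left(-7\right) \left(-39\right)\right) = \left(-358\right) 273 = -97734$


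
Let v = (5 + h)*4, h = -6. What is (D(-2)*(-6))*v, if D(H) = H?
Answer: -48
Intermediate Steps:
v = -4 (v = (5 - 6)*4 = -1*4 = -4)
(D(-2)*(-6))*v = -2*(-6)*(-4) = 12*(-4) = -48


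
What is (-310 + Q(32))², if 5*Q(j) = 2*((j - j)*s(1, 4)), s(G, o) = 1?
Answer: 96100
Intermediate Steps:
Q(j) = 0 (Q(j) = (2*((j - j)*1))/5 = (2*(0*1))/5 = (2*0)/5 = (⅕)*0 = 0)
(-310 + Q(32))² = (-310 + 0)² = (-310)² = 96100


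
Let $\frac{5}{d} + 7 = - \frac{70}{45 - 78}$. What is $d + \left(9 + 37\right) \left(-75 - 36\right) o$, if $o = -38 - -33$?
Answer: $\frac{4110165}{161} \approx 25529.0$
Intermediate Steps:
$o = -5$ ($o = -38 + 33 = -5$)
$d = - \frac{165}{161}$ ($d = \frac{5}{-7 - \frac{70}{45 - 78}} = \frac{5}{-7 - \frac{70}{-33}} = \frac{5}{-7 - - \frac{70}{33}} = \frac{5}{-7 + \frac{70}{33}} = \frac{5}{- \frac{161}{33}} = 5 \left(- \frac{33}{161}\right) = - \frac{165}{161} \approx -1.0248$)
$d + \left(9 + 37\right) \left(-75 - 36\right) o = - \frac{165}{161} + \left(9 + 37\right) \left(-75 - 36\right) \left(-5\right) = - \frac{165}{161} + 46 \left(-111\right) \left(-5\right) = - \frac{165}{161} - -25530 = - \frac{165}{161} + 25530 = \frac{4110165}{161}$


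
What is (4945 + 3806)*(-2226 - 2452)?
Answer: -40937178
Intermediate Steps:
(4945 + 3806)*(-2226 - 2452) = 8751*(-4678) = -40937178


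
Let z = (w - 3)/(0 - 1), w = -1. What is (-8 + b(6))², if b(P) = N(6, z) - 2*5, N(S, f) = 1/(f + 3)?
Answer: 15625/49 ≈ 318.88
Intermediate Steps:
z = 4 (z = (-1 - 3)/(0 - 1) = -4/(-1) = -4*(-1) = 4)
N(S, f) = 1/(3 + f)
b(P) = -69/7 (b(P) = 1/(3 + 4) - 2*5 = 1/7 - 10 = ⅐ - 10 = -69/7)
(-8 + b(6))² = (-8 - 69/7)² = (-125/7)² = 15625/49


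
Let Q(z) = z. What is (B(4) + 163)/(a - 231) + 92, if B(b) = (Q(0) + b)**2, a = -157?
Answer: 35517/388 ≈ 91.539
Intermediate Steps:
B(b) = b**2 (B(b) = (0 + b)**2 = b**2)
(B(4) + 163)/(a - 231) + 92 = (4**2 + 163)/(-157 - 231) + 92 = (16 + 163)/(-388) + 92 = 179*(-1/388) + 92 = -179/388 + 92 = 35517/388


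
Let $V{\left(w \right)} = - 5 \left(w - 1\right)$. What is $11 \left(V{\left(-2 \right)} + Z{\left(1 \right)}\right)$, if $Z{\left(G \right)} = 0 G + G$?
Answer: $176$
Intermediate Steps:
$V{\left(w \right)} = 5 - 5 w$ ($V{\left(w \right)} = - 5 \left(w - 1\right) = - 5 \left(-1 + w\right) = 5 - 5 w$)
$Z{\left(G \right)} = G$ ($Z{\left(G \right)} = 0 + G = G$)
$11 \left(V{\left(-2 \right)} + Z{\left(1 \right)}\right) = 11 \left(\left(5 - -10\right) + 1\right) = 11 \left(\left(5 + 10\right) + 1\right) = 11 \left(15 + 1\right) = 11 \cdot 16 = 176$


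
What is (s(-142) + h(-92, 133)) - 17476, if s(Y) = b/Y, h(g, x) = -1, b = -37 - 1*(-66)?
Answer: -2481763/142 ≈ -17477.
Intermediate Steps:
b = 29 (b = -37 + 66 = 29)
s(Y) = 29/Y
(s(-142) + h(-92, 133)) - 17476 = (29/(-142) - 1) - 17476 = (29*(-1/142) - 1) - 17476 = (-29/142 - 1) - 17476 = -171/142 - 17476 = -2481763/142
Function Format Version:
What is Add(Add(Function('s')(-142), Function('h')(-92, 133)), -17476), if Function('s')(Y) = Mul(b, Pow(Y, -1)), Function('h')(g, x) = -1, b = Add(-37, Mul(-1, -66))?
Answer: Rational(-2481763, 142) ≈ -17477.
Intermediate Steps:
b = 29 (b = Add(-37, 66) = 29)
Function('s')(Y) = Mul(29, Pow(Y, -1))
Add(Add(Function('s')(-142), Function('h')(-92, 133)), -17476) = Add(Add(Mul(29, Pow(-142, -1)), -1), -17476) = Add(Add(Mul(29, Rational(-1, 142)), -1), -17476) = Add(Add(Rational(-29, 142), -1), -17476) = Add(Rational(-171, 142), -17476) = Rational(-2481763, 142)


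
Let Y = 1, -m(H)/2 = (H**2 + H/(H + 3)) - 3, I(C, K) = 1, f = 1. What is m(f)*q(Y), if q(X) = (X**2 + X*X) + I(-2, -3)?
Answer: 21/2 ≈ 10.500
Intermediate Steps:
m(H) = 6 - 2*H**2 - 2*H/(3 + H) (m(H) = -2*((H**2 + H/(H + 3)) - 3) = -2*((H**2 + H/(3 + H)) - 3) = -2*(-3 + H**2 + H/(3 + H)) = 6 - 2*H**2 - 2*H/(3 + H))
q(X) = 1 + 2*X**2 (q(X) = (X**2 + X*X) + 1 = (X**2 + X**2) + 1 = 2*X**2 + 1 = 1 + 2*X**2)
m(f)*q(Y) = (2*(9 - 1*1**3 - 3*1**2 + 2*1)/(3 + 1))*(1 + 2*1**2) = (2*(9 - 1*1 - 3*1 + 2)/4)*(1 + 2*1) = (2*(1/4)*(9 - 1 - 3 + 2))*(1 + 2) = (2*(1/4)*7)*3 = (7/2)*3 = 21/2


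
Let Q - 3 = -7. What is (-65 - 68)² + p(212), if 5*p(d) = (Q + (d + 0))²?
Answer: 131709/5 ≈ 26342.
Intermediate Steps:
Q = -4 (Q = 3 - 7 = -4)
p(d) = (-4 + d)²/5 (p(d) = (-4 + (d + 0))²/5 = (-4 + d)²/5)
(-65 - 68)² + p(212) = (-65 - 68)² + (-4 + 212)²/5 = (-133)² + (⅕)*208² = 17689 + (⅕)*43264 = 17689 + 43264/5 = 131709/5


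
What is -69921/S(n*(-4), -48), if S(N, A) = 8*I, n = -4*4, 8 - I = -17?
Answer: -69921/200 ≈ -349.60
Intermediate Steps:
I = 25 (I = 8 - 1*(-17) = 8 + 17 = 25)
n = -16
S(N, A) = 200 (S(N, A) = 8*25 = 200)
-69921/S(n*(-4), -48) = -69921/200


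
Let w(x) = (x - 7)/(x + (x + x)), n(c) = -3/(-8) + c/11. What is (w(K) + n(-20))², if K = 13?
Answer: 2175625/1308736 ≈ 1.6624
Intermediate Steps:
n(c) = 3/8 + c/11 (n(c) = -3*(-⅛) + c*(1/11) = 3/8 + c/11)
w(x) = (-7 + x)/(3*x) (w(x) = (-7 + x)/(x + 2*x) = (-7 + x)/((3*x)) = (-7 + x)*(1/(3*x)) = (-7 + x)/(3*x))
(w(K) + n(-20))² = ((⅓)*(-7 + 13)/13 + (3/8 + (1/11)*(-20)))² = ((⅓)*(1/13)*6 + (3/8 - 20/11))² = (2/13 - 127/88)² = (-1475/1144)² = 2175625/1308736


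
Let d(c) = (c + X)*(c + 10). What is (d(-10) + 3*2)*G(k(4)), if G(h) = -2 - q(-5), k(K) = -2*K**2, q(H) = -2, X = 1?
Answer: 0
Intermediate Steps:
d(c) = (1 + c)*(10 + c) (d(c) = (c + 1)*(c + 10) = (1 + c)*(10 + c))
G(h) = 0 (G(h) = -2 - 1*(-2) = -2 + 2 = 0)
(d(-10) + 3*2)*G(k(4)) = ((10 + (-10)**2 + 11*(-10)) + 3*2)*0 = ((10 + 100 - 110) + 6)*0 = (0 + 6)*0 = 6*0 = 0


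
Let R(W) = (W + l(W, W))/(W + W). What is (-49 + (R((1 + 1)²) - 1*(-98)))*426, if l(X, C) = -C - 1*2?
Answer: 41535/2 ≈ 20768.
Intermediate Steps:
l(X, C) = -2 - C (l(X, C) = -C - 2 = -2 - C)
R(W) = -1/W (R(W) = (W + (-2 - W))/(W + W) = -2*1/(2*W) = -1/W)
(-49 + (R((1 + 1)²) - 1*(-98)))*426 = (-49 + (-1/((1 + 1)²) - 1*(-98)))*426 = (-49 + (-1/(2²) + 98))*426 = (-49 + (-1/4 + 98))*426 = (-49 + (-1*¼ + 98))*426 = (-49 + (-¼ + 98))*426 = (-49 + 391/4)*426 = (195/4)*426 = 41535/2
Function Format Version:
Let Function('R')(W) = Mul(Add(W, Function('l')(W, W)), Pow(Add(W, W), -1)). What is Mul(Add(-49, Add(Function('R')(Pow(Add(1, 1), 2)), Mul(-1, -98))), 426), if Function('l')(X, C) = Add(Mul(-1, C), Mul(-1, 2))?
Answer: Rational(41535, 2) ≈ 20768.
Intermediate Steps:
Function('l')(X, C) = Add(-2, Mul(-1, C)) (Function('l')(X, C) = Add(Mul(-1, C), -2) = Add(-2, Mul(-1, C)))
Function('R')(W) = Mul(-1, Pow(W, -1)) (Function('R')(W) = Mul(Add(W, Add(-2, Mul(-1, W))), Pow(Add(W, W), -1)) = Mul(-2, Pow(Mul(2, W), -1)) = Mul(-2, Mul(Rational(1, 2), Pow(W, -1))) = Mul(-1, Pow(W, -1)))
Mul(Add(-49, Add(Function('R')(Pow(Add(1, 1), 2)), Mul(-1, -98))), 426) = Mul(Add(-49, Add(Mul(-1, Pow(Pow(Add(1, 1), 2), -1)), Mul(-1, -98))), 426) = Mul(Add(-49, Add(Mul(-1, Pow(Pow(2, 2), -1)), 98)), 426) = Mul(Add(-49, Add(Mul(-1, Pow(4, -1)), 98)), 426) = Mul(Add(-49, Add(Mul(-1, Rational(1, 4)), 98)), 426) = Mul(Add(-49, Add(Rational(-1, 4), 98)), 426) = Mul(Add(-49, Rational(391, 4)), 426) = Mul(Rational(195, 4), 426) = Rational(41535, 2)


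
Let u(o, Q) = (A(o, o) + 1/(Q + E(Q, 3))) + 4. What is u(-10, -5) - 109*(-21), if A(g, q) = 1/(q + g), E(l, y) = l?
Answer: 45857/20 ≈ 2292.9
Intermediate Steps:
A(g, q) = 1/(g + q)
u(o, Q) = 4 + 1/(2*Q) + 1/(2*o) (u(o, Q) = (1/(o + o) + 1/(Q + Q)) + 4 = (1/(2*o) + 1/(2*Q)) + 4 = (1/(2*Q) + 1/(2*o)) + 4 = 4 + 1/(2*Q) + 1/(2*o))
u(-10, -5) - 109*(-21) = (4 + (1/2)/(-5) + (1/2)/(-10)) - 109*(-21) = (4 + (1/2)*(-1/5) + (1/2)*(-1/10)) + 2289 = (4 - 1/10 - 1/20) + 2289 = 77/20 + 2289 = 45857/20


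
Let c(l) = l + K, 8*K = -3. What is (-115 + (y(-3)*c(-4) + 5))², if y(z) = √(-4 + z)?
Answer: 765825/64 + 1925*I*√7/2 ≈ 11966.0 + 2546.5*I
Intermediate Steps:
K = -3/8 (K = (⅛)*(-3) = -3/8 ≈ -0.37500)
c(l) = -3/8 + l (c(l) = l - 3/8 = -3/8 + l)
(-115 + (y(-3)*c(-4) + 5))² = (-115 + (√(-4 - 3)*(-3/8 - 4) + 5))² = (-115 + (√(-7)*(-35/8) + 5))² = (-115 + ((I*√7)*(-35/8) + 5))² = (-115 + (-35*I*√7/8 + 5))² = (-115 + (5 - 35*I*√7/8))² = (-110 - 35*I*√7/8)²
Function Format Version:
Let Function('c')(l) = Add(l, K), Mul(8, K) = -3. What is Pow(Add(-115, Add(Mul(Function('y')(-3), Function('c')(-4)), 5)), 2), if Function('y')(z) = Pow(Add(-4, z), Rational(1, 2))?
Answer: Add(Rational(765825, 64), Mul(Rational(1925, 2), I, Pow(7, Rational(1, 2)))) ≈ Add(11966., Mul(2546.5, I))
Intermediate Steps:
K = Rational(-3, 8) (K = Mul(Rational(1, 8), -3) = Rational(-3, 8) ≈ -0.37500)
Function('c')(l) = Add(Rational(-3, 8), l) (Function('c')(l) = Add(l, Rational(-3, 8)) = Add(Rational(-3, 8), l))
Pow(Add(-115, Add(Mul(Function('y')(-3), Function('c')(-4)), 5)), 2) = Pow(Add(-115, Add(Mul(Pow(Add(-4, -3), Rational(1, 2)), Add(Rational(-3, 8), -4)), 5)), 2) = Pow(Add(-115, Add(Mul(Pow(-7, Rational(1, 2)), Rational(-35, 8)), 5)), 2) = Pow(Add(-115, Add(Mul(Mul(I, Pow(7, Rational(1, 2))), Rational(-35, 8)), 5)), 2) = Pow(Add(-115, Add(Mul(Rational(-35, 8), I, Pow(7, Rational(1, 2))), 5)), 2) = Pow(Add(-115, Add(5, Mul(Rational(-35, 8), I, Pow(7, Rational(1, 2))))), 2) = Pow(Add(-110, Mul(Rational(-35, 8), I, Pow(7, Rational(1, 2)))), 2)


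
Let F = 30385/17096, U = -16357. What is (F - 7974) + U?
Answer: -415932391/17096 ≈ -24329.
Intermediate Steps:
F = 30385/17096 (F = 30385*(1/17096) = 30385/17096 ≈ 1.7773)
(F - 7974) + U = (30385/17096 - 7974) - 16357 = -136293119/17096 - 16357 = -415932391/17096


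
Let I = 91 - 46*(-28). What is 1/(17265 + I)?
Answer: 1/18644 ≈ 5.3637e-5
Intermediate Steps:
I = 1379 (I = 91 + 1288 = 1379)
1/(17265 + I) = 1/(17265 + 1379) = 1/18644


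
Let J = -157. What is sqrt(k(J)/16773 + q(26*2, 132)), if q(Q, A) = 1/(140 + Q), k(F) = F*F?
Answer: sqrt(2950421019)/44728 ≈ 1.2144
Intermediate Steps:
k(F) = F**2
sqrt(k(J)/16773 + q(26*2, 132)) = sqrt((-157)**2/16773 + 1/(140 + 26*2)) = sqrt(24649*(1/16773) + 1/(140 + 52)) = sqrt(24649/16773 + 1/192) = sqrt(527709/357824) = sqrt(2950421019)/44728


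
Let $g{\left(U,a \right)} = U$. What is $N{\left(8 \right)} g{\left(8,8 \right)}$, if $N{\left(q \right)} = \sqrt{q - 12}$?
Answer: $16 i \approx 16.0 i$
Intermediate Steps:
$N{\left(q \right)} = \sqrt{-12 + q}$
$N{\left(8 \right)} g{\left(8,8 \right)} = \sqrt{-12 + 8} \cdot 8 = \sqrt{-4} \cdot 8 = 2 i 8 = 16 i$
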